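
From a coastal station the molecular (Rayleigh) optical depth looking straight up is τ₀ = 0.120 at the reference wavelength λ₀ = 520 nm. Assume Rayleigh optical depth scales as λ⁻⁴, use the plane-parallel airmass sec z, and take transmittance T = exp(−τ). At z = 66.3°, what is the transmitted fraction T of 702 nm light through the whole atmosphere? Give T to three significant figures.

sec 66.3° = 2.4879.
τ = 0.120 × (520/702)⁴ × 2.4879 = 0.120 × 0.3011 × 2.4879 = 0.0899.
T = exp(−0.0899) = 0.9140.

0.914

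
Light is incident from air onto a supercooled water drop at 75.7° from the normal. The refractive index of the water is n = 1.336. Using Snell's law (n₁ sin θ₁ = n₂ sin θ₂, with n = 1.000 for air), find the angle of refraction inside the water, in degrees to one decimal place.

Snell: sin θ_r = sin θ_i / n = sin 75.7° / 1.336 = 0.9690 / 1.336 = 0.7253.
θ_r = arcsin(0.7253) = 46.49°.

46.5°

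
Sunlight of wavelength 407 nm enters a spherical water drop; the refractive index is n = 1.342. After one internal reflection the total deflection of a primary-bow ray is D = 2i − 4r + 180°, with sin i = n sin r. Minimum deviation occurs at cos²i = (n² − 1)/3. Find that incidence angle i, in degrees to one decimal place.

cos²i = (1.342² − 1)/3 = (1.80096 − 1)/3 = 0.26699.
cos i = 0.51671, so i = 58.888°.

58.9°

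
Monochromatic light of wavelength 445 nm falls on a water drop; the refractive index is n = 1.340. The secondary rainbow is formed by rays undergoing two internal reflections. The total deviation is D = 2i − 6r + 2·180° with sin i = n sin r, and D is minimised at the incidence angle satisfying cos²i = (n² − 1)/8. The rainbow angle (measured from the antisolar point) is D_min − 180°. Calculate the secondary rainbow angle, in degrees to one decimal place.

52.7°

cos²i = (1.79560 − 1)/8 = 0.09945; i = arccos(0.31536) = 71.618°.
sin r = sin 71.618°/1.340 = 0.70819; r = 45.088°.
D_min = 2·71.618° − 6·45.088° + 360° = 232.709°.
Rainbow angle = D_min − 180° = 52.709°.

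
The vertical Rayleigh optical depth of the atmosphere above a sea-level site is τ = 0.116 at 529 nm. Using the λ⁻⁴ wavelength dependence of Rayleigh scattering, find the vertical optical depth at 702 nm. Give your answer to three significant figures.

0.0374

τ(702 nm) = τ(529 nm) × (529/702)⁴ = 0.116 × (0.7536)⁴ = 0.116 × 0.3225 = 0.0374.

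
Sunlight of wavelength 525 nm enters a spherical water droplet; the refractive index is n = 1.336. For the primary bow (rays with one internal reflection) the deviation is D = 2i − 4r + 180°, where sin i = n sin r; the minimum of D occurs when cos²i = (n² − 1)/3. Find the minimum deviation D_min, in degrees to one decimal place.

cos²i = (1.78490 − 1)/3 = 0.26163; i = arccos(0.51150) = 59.236°.
sin r = sin 59.236°/1.336 = 0.64318; r = 40.029°.
D_min = 2·59.236° − 4·40.029° + 180° = 138.356°.

138.4°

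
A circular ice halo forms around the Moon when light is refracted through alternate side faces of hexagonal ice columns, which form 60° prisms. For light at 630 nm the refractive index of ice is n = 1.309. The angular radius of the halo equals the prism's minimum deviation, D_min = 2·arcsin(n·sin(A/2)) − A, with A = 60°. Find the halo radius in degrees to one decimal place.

21.8°

n·sin(A/2) = 1.309 × sin 30° = 1.309 × 0.5000 = 0.6545.
D_min = 2·arcsin(0.6545) − 60° = 2 × 40.882° − 60° = 21.763°.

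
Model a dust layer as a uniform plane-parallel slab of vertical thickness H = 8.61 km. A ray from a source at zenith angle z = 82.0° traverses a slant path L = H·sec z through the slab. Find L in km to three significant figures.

sec z = 1/cos 82.0° = 7.1853.
L = 8.61 × 7.1853 = 61.865 km.

61.9 km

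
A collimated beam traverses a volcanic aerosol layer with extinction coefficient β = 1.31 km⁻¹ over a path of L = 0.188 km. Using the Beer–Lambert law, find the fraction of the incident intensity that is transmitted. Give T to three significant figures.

0.782

τ = β·L = 1.31 × 0.188 = 0.2463.
T = exp(−0.2463) = 0.7817.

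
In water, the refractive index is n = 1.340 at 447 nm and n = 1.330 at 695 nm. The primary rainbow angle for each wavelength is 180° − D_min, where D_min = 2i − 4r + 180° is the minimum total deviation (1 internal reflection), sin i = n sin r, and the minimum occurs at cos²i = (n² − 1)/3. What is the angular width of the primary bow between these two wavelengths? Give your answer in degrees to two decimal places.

At 447 nm (n = 1.340): cos²i = 0.26520 → i = 59.004°, r = 39.770°, D_min = 138.929°, rainbow angle = 41.071°.
At 695 nm (n = 1.330): cos²i = 0.25630 → i = 59.585°, r = 40.422°, D_min = 137.484°, rainbow angle = 42.516°.
Angular width = |41.071° − 42.516°| = 1.445°.

1.45°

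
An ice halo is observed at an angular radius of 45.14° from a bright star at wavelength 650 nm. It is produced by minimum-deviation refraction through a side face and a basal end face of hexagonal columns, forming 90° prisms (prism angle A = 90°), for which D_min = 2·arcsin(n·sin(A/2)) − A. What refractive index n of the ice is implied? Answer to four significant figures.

1.307

Rearranging: n = sin((D_min + A)/2) / sin(A/2).
(D_min + A)/2 = (45.14° + 90°)/2 = 67.570°.
n = sin 67.570° / sin 45° = 0.9243 / 0.7071 = 1.3072.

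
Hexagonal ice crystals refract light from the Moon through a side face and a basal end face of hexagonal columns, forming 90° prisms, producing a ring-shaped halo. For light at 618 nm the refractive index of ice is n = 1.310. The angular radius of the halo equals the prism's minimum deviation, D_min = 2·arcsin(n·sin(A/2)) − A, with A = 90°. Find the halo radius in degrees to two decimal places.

45.73°

n·sin(A/2) = 1.310 × sin 45° = 1.310 × 0.7071 = 0.9263.
D_min = 2·arcsin(0.9263) − 90° = 2 × 67.867° − 90° = 45.733°.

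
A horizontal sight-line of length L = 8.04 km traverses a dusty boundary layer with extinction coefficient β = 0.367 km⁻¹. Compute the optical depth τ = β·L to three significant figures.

2.95

τ = β·L = 0.367 × 8.04 = 2.9507.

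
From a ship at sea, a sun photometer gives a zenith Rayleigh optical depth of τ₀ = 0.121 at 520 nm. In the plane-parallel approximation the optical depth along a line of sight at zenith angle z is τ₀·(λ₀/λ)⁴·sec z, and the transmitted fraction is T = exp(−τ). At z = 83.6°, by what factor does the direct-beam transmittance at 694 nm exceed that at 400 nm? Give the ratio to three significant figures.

Airmass: sec 83.6° = 8.9711.
τ(694 nm) = 0.121 × (520/694)⁴ × 8.9711 = 0.121 × 0.3152 × 8.9711 = 0.3421.
τ(400 nm) = 0.121 × (520/400)⁴ × 8.9711 = 0.121 × 2.8561 × 8.9711 = 3.1003.
T(694)/T(400) = exp(τ_B − τ_A) = exp(2.7582) = 15.7709.

15.8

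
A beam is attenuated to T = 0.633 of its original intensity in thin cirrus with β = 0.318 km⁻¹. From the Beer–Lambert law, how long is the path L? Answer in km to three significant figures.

1.44 km

Beer–Lambert: T = exp(−βL) ⇒ L = −ln(T)/β = −ln(0.633)/0.318 = 0.4573/0.318 = 1.438 km.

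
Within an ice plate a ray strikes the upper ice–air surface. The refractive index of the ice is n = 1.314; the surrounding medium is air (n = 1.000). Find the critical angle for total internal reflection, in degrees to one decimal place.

sin θ_c = n_air / n = 1.000 / 1.314 = 0.7610.
θ_c = arcsin(0.7610) = 49.56°.

49.6°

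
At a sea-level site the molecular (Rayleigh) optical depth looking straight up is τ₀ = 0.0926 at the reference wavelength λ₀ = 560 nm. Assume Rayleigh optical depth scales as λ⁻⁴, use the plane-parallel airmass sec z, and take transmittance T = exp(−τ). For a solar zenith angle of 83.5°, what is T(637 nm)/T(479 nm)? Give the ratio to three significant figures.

Airmass: sec 83.5° = 8.8337.
τ(637 nm) = 0.0926 × (560/637)⁴ × 8.8337 = 0.0926 × 0.5973 × 8.8337 = 0.4886.
τ(479 nm) = 0.0926 × (560/479)⁴ × 8.8337 = 0.0926 × 1.8681 × 8.8337 = 1.5281.
T(637)/T(479) = exp(τ_B − τ_A) = exp(1.0395) = 2.8279.

2.83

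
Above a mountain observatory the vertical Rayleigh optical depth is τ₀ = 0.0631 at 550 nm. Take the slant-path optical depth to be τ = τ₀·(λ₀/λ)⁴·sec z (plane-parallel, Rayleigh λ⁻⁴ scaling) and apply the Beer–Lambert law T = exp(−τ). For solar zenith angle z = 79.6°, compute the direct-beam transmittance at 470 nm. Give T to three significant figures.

0.519

sec 79.6° = 5.5396.
τ = 0.0631 × (550/470)⁴ × 5.5396 = 0.0631 × 1.8753 × 5.5396 = 0.6555.
T = exp(−0.6555) = 0.5192.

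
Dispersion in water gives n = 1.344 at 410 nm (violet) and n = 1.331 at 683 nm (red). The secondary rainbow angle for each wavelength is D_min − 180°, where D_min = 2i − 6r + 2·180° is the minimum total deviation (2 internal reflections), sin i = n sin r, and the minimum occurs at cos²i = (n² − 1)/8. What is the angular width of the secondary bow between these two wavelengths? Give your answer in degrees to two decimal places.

3.37°

At 410 nm (n = 1.344): cos²i = 0.10079 → i = 71.490°, r = 44.874°, D_min = 233.733°, rainbow angle = 53.733°.
At 683 nm (n = 1.331): cos²i = 0.09645 → i = 71.907°, r = 45.575°, D_min = 230.365°, rainbow angle = 50.365°.
Angular width = |53.733° − 50.365°| = 3.368°.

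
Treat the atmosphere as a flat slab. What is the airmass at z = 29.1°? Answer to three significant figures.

1.14

X = sec z = 1/cos 29.1° = 1/0.8738 = 1.1445.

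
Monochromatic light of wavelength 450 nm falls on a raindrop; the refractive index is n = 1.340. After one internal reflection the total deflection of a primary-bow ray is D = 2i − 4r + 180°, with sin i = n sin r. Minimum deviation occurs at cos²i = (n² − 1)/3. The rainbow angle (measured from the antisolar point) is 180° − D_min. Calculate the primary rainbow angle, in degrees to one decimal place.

cos²i = (1.79560 − 1)/3 = 0.26520; i = arccos(0.51498) = 59.004°.
sin r = sin 59.004°/1.340 = 0.63971; r = 39.770°.
D_min = 2·59.004° − 4·39.770° + 180° = 138.929°.
Rainbow angle = 180° − D_min = 41.071°.

41.1°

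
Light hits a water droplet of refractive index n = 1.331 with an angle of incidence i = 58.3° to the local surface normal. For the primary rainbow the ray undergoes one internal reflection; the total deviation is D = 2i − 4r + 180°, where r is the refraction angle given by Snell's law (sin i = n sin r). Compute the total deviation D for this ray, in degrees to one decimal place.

137.7°

sin r = sin 58.3° / 1.331 = 0.8508/1.331 = 0.6392; r = 39.73°.
D = 2·58.3° − 4·39.73° + 180° = 116.60° − 158.94° + 180° = 137.66°.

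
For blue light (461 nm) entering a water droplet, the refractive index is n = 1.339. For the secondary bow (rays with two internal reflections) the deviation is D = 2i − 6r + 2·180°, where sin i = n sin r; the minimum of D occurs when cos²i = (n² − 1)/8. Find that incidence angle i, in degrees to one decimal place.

cos²i = (1.339² − 1)/8 = (1.79292 − 1)/8 = 0.09912.
cos i = 0.31483, so i = 71.650°.

71.6°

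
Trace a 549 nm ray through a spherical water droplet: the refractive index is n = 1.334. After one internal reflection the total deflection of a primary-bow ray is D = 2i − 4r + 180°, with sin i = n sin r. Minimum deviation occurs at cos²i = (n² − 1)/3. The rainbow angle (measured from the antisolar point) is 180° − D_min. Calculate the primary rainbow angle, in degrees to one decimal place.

41.9°

cos²i = (1.77956 − 1)/3 = 0.25985; i = arccos(0.50976) = 59.352°.
sin r = sin 59.352°/1.334 = 0.64492; r = 40.159°.
D_min = 2·59.352° − 4·40.159° + 180° = 138.067°.
Rainbow angle = 180° − D_min = 41.933°.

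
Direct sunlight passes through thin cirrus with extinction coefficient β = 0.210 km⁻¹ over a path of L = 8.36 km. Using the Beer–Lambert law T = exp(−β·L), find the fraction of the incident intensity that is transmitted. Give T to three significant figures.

τ = β·L = 0.210 × 8.36 = 1.7556.
T = exp(−1.7556) = 0.1728.

0.173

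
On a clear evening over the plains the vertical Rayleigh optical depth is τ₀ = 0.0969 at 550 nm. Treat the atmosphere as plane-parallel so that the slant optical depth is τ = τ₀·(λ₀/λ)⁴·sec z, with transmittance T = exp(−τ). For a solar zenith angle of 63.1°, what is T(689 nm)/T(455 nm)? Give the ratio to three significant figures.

Airmass: sec 63.1° = 2.2103.
τ(689 nm) = 0.0969 × (550/689)⁴ × 2.2103 = 0.0969 × 0.4060 × 2.2103 = 0.0870.
τ(455 nm) = 0.0969 × (550/455)⁴ × 2.2103 = 0.0969 × 2.1350 × 2.2103 = 0.4573.
T(689)/T(455) = exp(τ_B − τ_A) = exp(0.3703) = 1.4482.

1.45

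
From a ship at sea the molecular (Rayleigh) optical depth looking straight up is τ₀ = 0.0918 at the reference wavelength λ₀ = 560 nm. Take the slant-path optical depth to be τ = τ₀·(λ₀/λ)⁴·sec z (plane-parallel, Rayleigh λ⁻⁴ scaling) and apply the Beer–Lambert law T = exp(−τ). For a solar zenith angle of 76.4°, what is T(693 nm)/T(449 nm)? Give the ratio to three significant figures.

Airmass: sec 76.4° = 4.2527.
τ(693 nm) = 0.0918 × (560/693)⁴ × 4.2527 = 0.0918 × 0.4264 × 4.2527 = 0.1665.
τ(449 nm) = 0.0918 × (560/449)⁴ × 4.2527 = 0.0918 × 2.4197 × 4.2527 = 0.9447.
T(693)/T(449) = exp(τ_B − τ_A) = exp(0.7782) = 2.1775.

2.18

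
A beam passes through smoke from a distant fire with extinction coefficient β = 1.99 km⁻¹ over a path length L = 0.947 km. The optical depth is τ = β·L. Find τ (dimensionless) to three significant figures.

τ = β·L = 1.99 × 0.947 = 1.8845.

1.88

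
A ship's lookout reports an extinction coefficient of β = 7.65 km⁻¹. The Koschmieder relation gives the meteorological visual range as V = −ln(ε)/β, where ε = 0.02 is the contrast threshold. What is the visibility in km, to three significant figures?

V = −ln(0.02) / 7.65 = 3.912 / 7.65 = 0.5114 km.

0.511 km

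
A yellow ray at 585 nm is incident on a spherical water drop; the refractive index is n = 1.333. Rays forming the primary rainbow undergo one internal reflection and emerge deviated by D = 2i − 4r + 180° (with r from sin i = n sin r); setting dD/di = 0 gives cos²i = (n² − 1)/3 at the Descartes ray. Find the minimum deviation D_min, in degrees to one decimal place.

137.9°

cos²i = (1.77689 − 1)/3 = 0.25896; i = arccos(0.50888) = 59.410°.
sin r = sin 59.410°/1.333 = 0.64579; r = 40.225°.
D_min = 2·59.410° − 4·40.225° + 180° = 137.922°.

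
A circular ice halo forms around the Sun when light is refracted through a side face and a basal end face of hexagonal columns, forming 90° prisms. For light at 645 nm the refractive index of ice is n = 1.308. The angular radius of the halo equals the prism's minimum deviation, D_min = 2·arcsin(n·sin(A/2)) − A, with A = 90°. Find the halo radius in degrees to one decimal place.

45.3°

n·sin(A/2) = 1.308 × sin 45° = 1.308 × 0.7071 = 0.9249.
D_min = 2·arcsin(0.9249) − 90° = 2 × 67.653° − 90° = 45.305°.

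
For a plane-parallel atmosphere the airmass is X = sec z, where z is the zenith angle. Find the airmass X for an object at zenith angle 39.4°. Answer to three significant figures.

X = sec z = 1/cos 39.4° = 1/0.7727 = 1.2941.

1.29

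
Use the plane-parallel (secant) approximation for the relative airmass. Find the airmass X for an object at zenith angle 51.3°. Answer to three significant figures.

1.60

X = sec z = 1/cos 51.3° = 1/0.6252 = 1.5994.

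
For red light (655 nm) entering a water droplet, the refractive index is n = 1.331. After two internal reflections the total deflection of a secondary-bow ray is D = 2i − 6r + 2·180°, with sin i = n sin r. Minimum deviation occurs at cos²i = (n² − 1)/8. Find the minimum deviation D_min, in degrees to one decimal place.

cos²i = (1.77156 − 1)/8 = 0.09645; i = arccos(0.31056) = 71.907°.
sin r = sin 71.907°/1.331 = 0.71417; r = 45.575°.
D_min = 2·71.907° − 6·45.575° + 360° = 230.365°.

230.4°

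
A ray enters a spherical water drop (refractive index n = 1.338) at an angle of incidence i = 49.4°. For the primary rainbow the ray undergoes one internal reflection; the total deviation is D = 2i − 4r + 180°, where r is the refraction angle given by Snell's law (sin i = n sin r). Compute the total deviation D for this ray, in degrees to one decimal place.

140.5°

sin r = sin 49.4° / 1.338 = 0.7593/1.338 = 0.5675; r = 34.57°.
D = 2·49.4° − 4·34.57° + 180° = 98.80° − 138.30° + 180° = 140.50°.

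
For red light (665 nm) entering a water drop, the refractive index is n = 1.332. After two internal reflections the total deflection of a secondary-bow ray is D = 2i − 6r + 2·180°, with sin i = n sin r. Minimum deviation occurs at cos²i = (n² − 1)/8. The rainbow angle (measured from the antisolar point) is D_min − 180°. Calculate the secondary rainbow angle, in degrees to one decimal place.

50.6°

cos²i = (1.77422 − 1)/8 = 0.09678; i = arccos(0.31109) = 71.875°.
sin r = sin 71.875°/1.332 = 0.71350; r = 45.520°.
D_min = 2·71.875° − 6·45.520° + 360° = 230.628°.
Rainbow angle = D_min − 180° = 50.628°.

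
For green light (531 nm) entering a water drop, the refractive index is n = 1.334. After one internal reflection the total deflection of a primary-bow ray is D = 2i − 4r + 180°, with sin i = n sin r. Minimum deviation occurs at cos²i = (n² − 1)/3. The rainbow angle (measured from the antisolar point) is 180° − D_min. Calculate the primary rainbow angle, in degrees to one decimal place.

41.9°

cos²i = (1.77956 − 1)/3 = 0.25985; i = arccos(0.50976) = 59.352°.
sin r = sin 59.352°/1.334 = 0.64492; r = 40.159°.
D_min = 2·59.352° − 4·40.159° + 180° = 138.067°.
Rainbow angle = 180° − D_min = 41.933°.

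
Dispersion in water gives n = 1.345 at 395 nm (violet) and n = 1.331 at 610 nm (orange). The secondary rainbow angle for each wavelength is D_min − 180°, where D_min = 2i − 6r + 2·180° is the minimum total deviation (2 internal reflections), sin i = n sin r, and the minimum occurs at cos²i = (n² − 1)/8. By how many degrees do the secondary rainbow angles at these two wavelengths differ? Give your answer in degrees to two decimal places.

3.62°

At 395 nm (n = 1.345): cos²i = 0.10113 → i = 71.458°, r = 44.821°, D_min = 233.987°, rainbow angle = 53.987°.
At 610 nm (n = 1.331): cos²i = 0.09645 → i = 71.907°, r = 45.575°, D_min = 230.365°, rainbow angle = 50.365°.
Angular width = |53.987° − 50.365°| = 3.622°.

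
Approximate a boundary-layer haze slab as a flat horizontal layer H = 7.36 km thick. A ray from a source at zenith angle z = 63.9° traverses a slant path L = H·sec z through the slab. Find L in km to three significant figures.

sec z = 1/cos 63.9° = 2.2730.
L = 7.36 × 2.2730 = 16.730 km.

16.7 km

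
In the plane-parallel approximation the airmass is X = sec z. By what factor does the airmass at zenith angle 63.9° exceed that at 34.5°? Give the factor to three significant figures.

X(63.9°)/X(34.5°) = sec 63.9° / sec 34.5° = cos 34.5° / cos 63.9° = 0.8241/0.4399 = 1.8733.

1.87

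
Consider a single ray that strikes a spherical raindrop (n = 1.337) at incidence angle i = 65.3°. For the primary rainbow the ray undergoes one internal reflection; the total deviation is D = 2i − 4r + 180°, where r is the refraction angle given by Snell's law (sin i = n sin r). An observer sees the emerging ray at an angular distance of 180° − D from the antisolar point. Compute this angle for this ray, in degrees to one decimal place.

40.6°

sin r = sin 65.3° / 1.337 = 0.9085/1.337 = 0.6795; r = 42.81°.
D = 2·65.3° − 4·42.81° + 180° = 130.60° − 171.22° + 180° = 139.38°.
Angle from antisolar point = 180° − D = 40.62°.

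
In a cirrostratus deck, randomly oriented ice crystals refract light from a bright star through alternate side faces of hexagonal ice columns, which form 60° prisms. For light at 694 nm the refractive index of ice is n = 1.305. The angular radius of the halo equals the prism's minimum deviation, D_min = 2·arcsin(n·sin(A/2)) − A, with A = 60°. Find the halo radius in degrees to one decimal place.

21.5°

n·sin(A/2) = 1.305 × sin 30° = 1.305 × 0.5000 = 0.6525.
D_min = 2·arcsin(0.6525) − 60° = 2 × 40.730° − 60° = 21.461°.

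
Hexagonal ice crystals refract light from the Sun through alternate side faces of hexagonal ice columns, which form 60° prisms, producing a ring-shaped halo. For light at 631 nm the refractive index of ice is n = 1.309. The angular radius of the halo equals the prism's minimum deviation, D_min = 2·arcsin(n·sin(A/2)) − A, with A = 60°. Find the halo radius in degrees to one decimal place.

n·sin(A/2) = 1.309 × sin 30° = 1.309 × 0.5000 = 0.6545.
D_min = 2·arcsin(0.6545) − 60° = 2 × 40.882° − 60° = 21.763°.

21.8°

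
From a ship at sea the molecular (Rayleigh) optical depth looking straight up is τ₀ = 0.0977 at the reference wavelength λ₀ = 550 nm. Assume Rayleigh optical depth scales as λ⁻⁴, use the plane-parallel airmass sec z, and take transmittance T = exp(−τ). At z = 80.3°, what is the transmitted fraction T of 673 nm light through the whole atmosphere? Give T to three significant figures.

0.772

sec 80.3° = 5.9351.
τ = 0.0977 × (550/673)⁴ × 5.9351 = 0.0977 × 0.4461 × 5.9351 = 0.2587.
T = exp(−0.2587) = 0.7721.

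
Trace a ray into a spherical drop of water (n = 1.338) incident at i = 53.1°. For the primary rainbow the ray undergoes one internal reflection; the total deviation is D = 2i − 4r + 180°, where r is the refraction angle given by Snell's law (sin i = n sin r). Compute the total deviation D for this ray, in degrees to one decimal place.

139.4°

sin r = sin 53.1° / 1.338 = 0.7997/1.338 = 0.5977; r = 36.70°.
D = 2·53.1° − 4·36.70° + 180° = 106.20° − 146.81° + 180° = 139.39°.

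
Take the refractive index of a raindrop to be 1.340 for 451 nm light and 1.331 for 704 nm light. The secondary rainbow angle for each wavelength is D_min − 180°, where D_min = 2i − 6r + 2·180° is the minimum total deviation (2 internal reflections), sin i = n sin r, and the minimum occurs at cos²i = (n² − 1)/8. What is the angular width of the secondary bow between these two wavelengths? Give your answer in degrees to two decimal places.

2.34°

At 451 nm (n = 1.340): cos²i = 0.09945 → i = 71.618°, r = 45.088°, D_min = 232.709°, rainbow angle = 52.709°.
At 704 nm (n = 1.331): cos²i = 0.09645 → i = 71.907°, r = 45.575°, D_min = 230.365°, rainbow angle = 50.365°.
Angular width = |52.709° − 50.365°| = 2.344°.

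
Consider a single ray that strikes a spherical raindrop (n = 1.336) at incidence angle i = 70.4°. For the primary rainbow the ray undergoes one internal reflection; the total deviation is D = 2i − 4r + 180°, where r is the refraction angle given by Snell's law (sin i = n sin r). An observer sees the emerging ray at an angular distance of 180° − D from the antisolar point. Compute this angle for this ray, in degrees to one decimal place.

sin r = sin 70.4° / 1.336 = 0.9421/1.336 = 0.7051; r = 44.84°.
D = 2·70.4° − 4·44.84° + 180° = 140.80° − 179.36° + 180° = 141.44°.
Angle from antisolar point = 180° − D = 38.56°.

38.6°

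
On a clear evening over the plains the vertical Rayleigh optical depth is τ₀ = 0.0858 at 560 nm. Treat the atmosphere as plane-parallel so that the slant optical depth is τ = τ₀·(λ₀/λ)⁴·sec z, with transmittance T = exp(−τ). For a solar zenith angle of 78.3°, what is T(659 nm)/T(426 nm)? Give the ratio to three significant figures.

Airmass: sec 78.3° = 4.9313.
τ(659 nm) = 0.0858 × (560/659)⁴ × 4.9313 = 0.0858 × 0.5214 × 4.9313 = 0.2206.
τ(426 nm) = 0.0858 × (560/426)⁴ × 4.9313 = 0.0858 × 2.9862 × 4.9313 = 1.2635.
T(659)/T(426) = exp(τ_B − τ_A) = exp(1.0428) = 2.8372.

2.84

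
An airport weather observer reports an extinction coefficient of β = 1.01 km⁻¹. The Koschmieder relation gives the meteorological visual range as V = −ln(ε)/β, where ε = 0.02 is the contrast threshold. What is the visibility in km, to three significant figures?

V = −ln(0.02) / 1.01 = 3.912 / 1.01 = 3.8733 km.

3.87 km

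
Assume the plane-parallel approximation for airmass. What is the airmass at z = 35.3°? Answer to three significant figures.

1.23

X = sec z = 1/cos 35.3° = 1/0.8161 = 1.2253.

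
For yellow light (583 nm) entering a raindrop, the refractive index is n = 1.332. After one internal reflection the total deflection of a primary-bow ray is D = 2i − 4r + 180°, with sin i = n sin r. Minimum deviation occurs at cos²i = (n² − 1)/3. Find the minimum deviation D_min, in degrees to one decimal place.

137.8°

cos²i = (1.77422 − 1)/3 = 0.25807; i = arccos(0.50801) = 59.469°.
sin r = sin 59.469°/1.332 = 0.64666; r = 40.290°.
D_min = 2·59.469° − 4·40.290° + 180° = 137.776°.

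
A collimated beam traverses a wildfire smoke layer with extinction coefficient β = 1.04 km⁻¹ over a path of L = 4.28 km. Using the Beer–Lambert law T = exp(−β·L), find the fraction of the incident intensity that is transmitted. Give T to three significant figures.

0.0117

τ = β·L = 1.04 × 4.28 = 4.4512.
T = exp(−4.4512) = 0.0117.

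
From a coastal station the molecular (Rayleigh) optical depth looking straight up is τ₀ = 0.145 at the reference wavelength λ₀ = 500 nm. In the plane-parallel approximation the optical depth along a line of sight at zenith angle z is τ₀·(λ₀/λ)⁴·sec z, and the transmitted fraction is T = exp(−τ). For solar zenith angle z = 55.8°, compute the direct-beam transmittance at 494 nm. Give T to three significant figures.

sec 55.8° = 1.7791.
τ = 0.145 × (500/494)⁴ × 1.7791 = 0.145 × 1.0495 × 1.7791 = 0.2707.
T = exp(−0.2707) = 0.7628.

0.763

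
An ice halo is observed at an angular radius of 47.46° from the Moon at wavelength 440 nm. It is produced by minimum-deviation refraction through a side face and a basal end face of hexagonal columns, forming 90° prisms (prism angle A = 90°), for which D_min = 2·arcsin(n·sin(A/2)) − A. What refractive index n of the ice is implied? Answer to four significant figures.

Rearranging: n = sin((D_min + A)/2) / sin(A/2).
(D_min + A)/2 = (47.46° + 90°)/2 = 68.730°.
n = sin 68.730° / sin 45° = 0.9319 / 0.7071 = 1.3179.

1.318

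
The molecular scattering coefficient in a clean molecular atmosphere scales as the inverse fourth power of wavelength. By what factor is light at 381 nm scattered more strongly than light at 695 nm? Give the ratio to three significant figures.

Rayleigh scattering ∝ λ⁻⁴, so the ratio of coefficients is the inverse fourth power of the wavelength ratio.
σ(381)/σ(695) = (695/381)⁴ = (1.8241)⁴ = 11.07.

11.1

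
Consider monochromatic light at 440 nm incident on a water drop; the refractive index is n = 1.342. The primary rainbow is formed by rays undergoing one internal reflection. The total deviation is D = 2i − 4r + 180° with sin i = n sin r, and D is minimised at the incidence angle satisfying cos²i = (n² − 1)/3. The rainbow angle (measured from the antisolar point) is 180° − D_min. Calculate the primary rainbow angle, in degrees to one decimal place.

40.8°

cos²i = (1.80096 − 1)/3 = 0.26699; i = arccos(0.51671) = 58.888°.
sin r = sin 58.888°/1.342 = 0.63797; r = 39.641°.
D_min = 2·58.888° − 4·39.641° + 180° = 139.213°.
Rainbow angle = 180° − D_min = 40.787°.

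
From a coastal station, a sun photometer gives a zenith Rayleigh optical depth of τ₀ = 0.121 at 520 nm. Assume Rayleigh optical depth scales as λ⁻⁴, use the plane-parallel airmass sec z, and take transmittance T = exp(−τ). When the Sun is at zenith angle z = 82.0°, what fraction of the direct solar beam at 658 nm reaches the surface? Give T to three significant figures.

0.712

sec 82.0° = 7.1853.
τ = 0.121 × (520/658)⁴ × 7.1853 = 0.121 × 0.3900 × 7.1853 = 0.3391.
T = exp(−0.3391) = 0.7124.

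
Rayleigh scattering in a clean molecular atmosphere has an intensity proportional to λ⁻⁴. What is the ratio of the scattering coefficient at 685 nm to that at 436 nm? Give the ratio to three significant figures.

Rayleigh scattering ∝ λ⁻⁴, so the ratio of coefficients is the inverse fourth power of the wavelength ratio.
σ(685)/σ(436) = (436/685)⁴ = (0.6365)⁴ = 0.1641.

0.164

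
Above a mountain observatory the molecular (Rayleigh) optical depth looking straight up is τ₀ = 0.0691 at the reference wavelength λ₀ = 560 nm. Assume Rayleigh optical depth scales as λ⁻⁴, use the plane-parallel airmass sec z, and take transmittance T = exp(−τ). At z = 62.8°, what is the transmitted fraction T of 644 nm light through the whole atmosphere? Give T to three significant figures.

sec 62.8° = 2.1877.
τ = 0.0691 × (560/644)⁴ × 2.1877 = 0.0691 × 0.5718 × 2.1877 = 0.0864.
T = exp(−0.0864) = 0.9172.

0.917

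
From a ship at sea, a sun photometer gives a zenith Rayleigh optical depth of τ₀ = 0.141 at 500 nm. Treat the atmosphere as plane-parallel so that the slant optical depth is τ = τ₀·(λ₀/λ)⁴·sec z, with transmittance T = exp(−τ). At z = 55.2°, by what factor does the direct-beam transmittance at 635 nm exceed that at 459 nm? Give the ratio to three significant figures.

Airmass: sec 55.2° = 1.7522.
τ(635 nm) = 0.141 × (500/635)⁴ × 1.7522 = 0.141 × 0.3844 × 1.7522 = 0.0950.
τ(459 nm) = 0.141 × (500/459)⁴ × 1.7522 = 0.141 × 1.4081 × 1.7522 = 0.3479.
T(635)/T(459) = exp(τ_B − τ_A) = exp(0.2529) = 1.2878.

1.29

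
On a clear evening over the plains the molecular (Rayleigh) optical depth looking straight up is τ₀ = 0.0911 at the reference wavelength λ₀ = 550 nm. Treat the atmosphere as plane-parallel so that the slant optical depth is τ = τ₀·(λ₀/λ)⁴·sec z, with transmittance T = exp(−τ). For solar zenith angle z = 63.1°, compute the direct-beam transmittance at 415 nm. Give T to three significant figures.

sec 63.1° = 2.2103.
τ = 0.0911 × (550/415)⁴ × 2.2103 = 0.0911 × 3.0850 × 2.2103 = 0.6212.
T = exp(−0.6212) = 0.5373.

0.537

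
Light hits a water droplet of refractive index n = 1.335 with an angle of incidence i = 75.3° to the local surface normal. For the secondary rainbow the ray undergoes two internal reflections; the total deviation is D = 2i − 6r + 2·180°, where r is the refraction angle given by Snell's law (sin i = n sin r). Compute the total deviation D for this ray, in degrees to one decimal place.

232.0°

sin r = sin 75.3° / 1.335 = 0.9673/1.335 = 0.7245; r = 46.43°.
D = 2·75.3° − 6·46.43° + 2·180° = 150.60° − 278.59° + 360° = 232.01°.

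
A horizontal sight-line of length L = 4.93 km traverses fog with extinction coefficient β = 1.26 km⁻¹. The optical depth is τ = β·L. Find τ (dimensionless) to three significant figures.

6.21

τ = β·L = 1.26 × 4.93 = 6.2118.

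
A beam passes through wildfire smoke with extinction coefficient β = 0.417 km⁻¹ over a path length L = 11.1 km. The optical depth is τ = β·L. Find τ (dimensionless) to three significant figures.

τ = β·L = 0.417 × 11.1 = 4.6287.

4.63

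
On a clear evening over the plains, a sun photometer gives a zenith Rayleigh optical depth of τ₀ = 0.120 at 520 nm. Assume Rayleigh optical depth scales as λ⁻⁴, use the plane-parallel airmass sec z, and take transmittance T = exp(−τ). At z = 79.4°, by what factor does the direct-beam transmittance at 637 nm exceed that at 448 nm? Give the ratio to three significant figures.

2.45

Airmass: sec 79.4° = 5.4362.
τ(637 nm) = 0.120 × (520/637)⁴ × 5.4362 = 0.120 × 0.4441 × 5.4362 = 0.2897.
τ(448 nm) = 0.120 × (520/448)⁴ × 5.4362 = 0.120 × 1.8151 × 5.4362 = 1.1841.
T(637)/T(448) = exp(τ_B − τ_A) = exp(0.8944) = 2.4458.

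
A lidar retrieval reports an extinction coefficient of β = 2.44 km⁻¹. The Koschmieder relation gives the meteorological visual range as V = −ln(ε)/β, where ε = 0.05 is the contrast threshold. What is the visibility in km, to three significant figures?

1.23 km

V = −ln(0.05) / 2.44 = 2.996 / 2.44 = 1.2278 km.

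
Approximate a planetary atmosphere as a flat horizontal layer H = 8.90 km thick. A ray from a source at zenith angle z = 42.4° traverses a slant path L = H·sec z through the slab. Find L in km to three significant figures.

sec z = 1/cos 42.4° = 1.3542.
L = 8.90 × 1.3542 = 12.052 km.

12.1 km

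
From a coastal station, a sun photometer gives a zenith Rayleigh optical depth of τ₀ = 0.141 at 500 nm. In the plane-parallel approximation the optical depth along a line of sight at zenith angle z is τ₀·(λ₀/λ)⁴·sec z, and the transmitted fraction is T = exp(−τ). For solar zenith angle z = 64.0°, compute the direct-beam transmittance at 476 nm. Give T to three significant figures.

sec 64.0° = 2.2812.
τ = 0.141 × (500/476)⁴ × 2.2812 = 0.141 × 1.2175 × 2.2812 = 0.3916.
T = exp(−0.3916) = 0.6760.

0.676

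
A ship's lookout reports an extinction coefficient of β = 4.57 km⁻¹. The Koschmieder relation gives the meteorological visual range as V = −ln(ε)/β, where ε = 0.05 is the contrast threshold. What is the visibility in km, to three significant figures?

V = −ln(0.05) / 4.57 = 2.996 / 4.57 = 0.6555 km.

0.656 km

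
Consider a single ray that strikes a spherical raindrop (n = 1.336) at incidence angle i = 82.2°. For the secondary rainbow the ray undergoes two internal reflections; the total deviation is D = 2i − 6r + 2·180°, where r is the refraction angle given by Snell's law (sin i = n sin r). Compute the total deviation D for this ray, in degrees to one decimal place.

237.2°

sin r = sin 82.2° / 1.336 = 0.9907/1.336 = 0.7416; r = 47.87°.
D = 2·82.2° − 6·47.87° + 2·180° = 164.40° − 287.20° + 360° = 237.20°.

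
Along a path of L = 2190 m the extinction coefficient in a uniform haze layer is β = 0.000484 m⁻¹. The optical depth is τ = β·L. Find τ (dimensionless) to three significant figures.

τ = β·L = 0.000484 × 2190 = 1.0600.

1.06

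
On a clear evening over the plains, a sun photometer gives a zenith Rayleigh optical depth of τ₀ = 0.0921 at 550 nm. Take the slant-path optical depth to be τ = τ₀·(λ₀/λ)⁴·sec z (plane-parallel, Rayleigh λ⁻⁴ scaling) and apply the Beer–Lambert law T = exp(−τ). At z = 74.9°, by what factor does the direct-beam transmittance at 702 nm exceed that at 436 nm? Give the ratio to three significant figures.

Airmass: sec 74.9° = 3.8387.
τ(702 nm) = 0.0921 × (550/702)⁴ × 3.8387 = 0.0921 × 0.3768 × 3.8387 = 0.1332.
τ(436 nm) = 0.0921 × (550/436)⁴ × 3.8387 = 0.0921 × 2.5322 × 3.8387 = 0.8953.
T(702)/T(436) = exp(τ_B − τ_A) = exp(0.7620) = 2.1427.

2.14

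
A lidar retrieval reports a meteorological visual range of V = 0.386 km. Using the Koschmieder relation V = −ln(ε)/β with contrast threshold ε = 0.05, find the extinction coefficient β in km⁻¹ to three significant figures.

7.76 km⁻¹

β = −ln(0.05) / V = 2.996 / 0.386 = 7.7610 km⁻¹.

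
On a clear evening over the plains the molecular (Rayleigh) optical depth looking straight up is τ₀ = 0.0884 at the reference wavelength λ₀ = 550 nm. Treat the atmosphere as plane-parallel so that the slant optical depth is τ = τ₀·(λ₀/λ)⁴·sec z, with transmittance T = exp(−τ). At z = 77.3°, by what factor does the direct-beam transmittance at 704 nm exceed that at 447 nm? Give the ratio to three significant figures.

2.16

Airmass: sec 77.3° = 4.5486.
τ(704 nm) = 0.0884 × (550/704)⁴ × 4.5486 = 0.0884 × 0.3725 × 4.5486 = 0.1498.
τ(447 nm) = 0.0884 × (550/447)⁴ × 4.5486 = 0.0884 × 2.2920 × 4.5486 = 0.9216.
T(704)/T(447) = exp(τ_B − τ_A) = exp(0.7718) = 2.1637.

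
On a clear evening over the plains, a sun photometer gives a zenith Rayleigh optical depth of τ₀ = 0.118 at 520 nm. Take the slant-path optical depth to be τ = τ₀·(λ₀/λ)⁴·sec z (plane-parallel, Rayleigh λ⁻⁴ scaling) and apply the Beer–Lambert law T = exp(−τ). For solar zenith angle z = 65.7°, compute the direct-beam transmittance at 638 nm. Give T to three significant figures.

sec 65.7° = 2.4300.
τ = 0.118 × (520/638)⁴ × 2.4300 = 0.118 × 0.4413 × 2.4300 = 0.1265.
T = exp(−0.1265) = 0.8811.

0.881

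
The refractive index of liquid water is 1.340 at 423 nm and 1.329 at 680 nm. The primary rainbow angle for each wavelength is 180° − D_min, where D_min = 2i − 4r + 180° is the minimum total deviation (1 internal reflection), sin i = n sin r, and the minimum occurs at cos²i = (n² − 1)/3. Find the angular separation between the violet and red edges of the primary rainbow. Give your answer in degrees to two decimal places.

At 423 nm (n = 1.340): cos²i = 0.26520 → i = 59.004°, r = 39.770°, D_min = 138.929°, rainbow angle = 41.071°.
At 680 nm (n = 1.329): cos²i = 0.25541 → i = 59.643°, r = 40.487°, D_min = 137.337°, rainbow angle = 42.663°.
Angular width = |41.071° − 42.663°| = 1.592°.

1.59°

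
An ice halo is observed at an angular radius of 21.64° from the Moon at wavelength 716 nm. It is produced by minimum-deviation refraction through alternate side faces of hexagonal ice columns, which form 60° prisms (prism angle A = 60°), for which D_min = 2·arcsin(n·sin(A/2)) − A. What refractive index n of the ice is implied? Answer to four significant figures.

1.307

Rearranging: n = sin((D_min + A)/2) / sin(A/2).
(D_min + A)/2 = (21.64° + 60°)/2 = 40.820°.
n = sin 40.820° / sin 30° = 0.6537 / 0.5000 = 1.3074.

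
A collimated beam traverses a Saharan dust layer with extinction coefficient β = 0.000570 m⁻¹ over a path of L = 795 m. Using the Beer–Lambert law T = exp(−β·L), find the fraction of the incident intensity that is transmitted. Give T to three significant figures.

τ = β·L = 0.000570 × 795 = 0.4531.
T = exp(−0.4531) = 0.6356.

0.636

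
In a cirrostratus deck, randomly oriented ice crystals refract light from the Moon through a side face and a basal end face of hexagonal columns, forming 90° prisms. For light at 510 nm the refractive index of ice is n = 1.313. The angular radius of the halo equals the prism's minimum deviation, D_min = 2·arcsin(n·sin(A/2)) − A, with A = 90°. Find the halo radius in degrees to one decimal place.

46.4°

n·sin(A/2) = 1.313 × sin 45° = 1.313 × 0.7071 = 0.9284.
D_min = 2·arcsin(0.9284) − 90° = 2 × 68.192° − 90° = 46.383°.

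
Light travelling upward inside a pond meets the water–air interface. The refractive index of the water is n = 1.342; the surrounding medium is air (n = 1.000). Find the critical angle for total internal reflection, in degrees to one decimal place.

48.2°

sin θ_c = n_air / n = 1.000 / 1.342 = 0.7452.
θ_c = arcsin(0.7452) = 48.17°.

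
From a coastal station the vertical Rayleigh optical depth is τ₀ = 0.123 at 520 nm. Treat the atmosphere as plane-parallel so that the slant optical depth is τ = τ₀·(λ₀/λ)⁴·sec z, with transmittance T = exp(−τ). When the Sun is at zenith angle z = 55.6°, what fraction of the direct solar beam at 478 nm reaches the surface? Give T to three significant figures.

sec 55.6° = 1.7700.
τ = 0.123 × (520/478)⁴ × 1.7700 = 0.123 × 1.4006 × 1.7700 = 0.3049.
T = exp(−0.3049) = 0.7372.

0.737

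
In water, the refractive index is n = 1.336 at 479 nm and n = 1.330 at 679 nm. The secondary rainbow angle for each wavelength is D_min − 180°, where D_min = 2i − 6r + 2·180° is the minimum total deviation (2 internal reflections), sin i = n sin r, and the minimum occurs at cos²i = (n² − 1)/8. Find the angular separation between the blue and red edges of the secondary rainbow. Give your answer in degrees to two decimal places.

1.57°

At 479 nm (n = 1.336): cos²i = 0.09811 → i = 71.746°, r = 45.303°, D_min = 231.674°, rainbow angle = 51.674°.
At 679 nm (n = 1.330): cos²i = 0.09611 → i = 71.940°, r = 45.630°, D_min = 230.101°, rainbow angle = 50.101°.
Angular width = |51.674° − 50.101°| = 1.573°.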